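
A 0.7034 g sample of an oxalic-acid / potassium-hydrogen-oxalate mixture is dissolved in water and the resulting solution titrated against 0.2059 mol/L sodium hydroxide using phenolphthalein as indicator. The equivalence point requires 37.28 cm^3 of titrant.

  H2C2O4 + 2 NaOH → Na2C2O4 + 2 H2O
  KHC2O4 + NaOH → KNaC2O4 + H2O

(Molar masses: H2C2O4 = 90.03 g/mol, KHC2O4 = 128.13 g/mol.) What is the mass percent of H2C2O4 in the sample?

n(NaOH) = 0.03728 × 0.2059 = 7.676 × 10^-3 mol
Let x = n(H2C2O4), y = n(KHC2O4).
Titrant: 2x + 1y = 7.676 × 10^-3;  mass: 90.03x + 128.13y = 0.7034
Solving, x = 1.685 × 10^-3 mol, y = 4.306 × 10^-3 mol
mass of H2C2O4 = 1.685 × 10^-3 × 90.03 = 0.1517 g
% H2C2O4 = 0.1517 / 0.7034 × 100 = 21.57 %

21.57 %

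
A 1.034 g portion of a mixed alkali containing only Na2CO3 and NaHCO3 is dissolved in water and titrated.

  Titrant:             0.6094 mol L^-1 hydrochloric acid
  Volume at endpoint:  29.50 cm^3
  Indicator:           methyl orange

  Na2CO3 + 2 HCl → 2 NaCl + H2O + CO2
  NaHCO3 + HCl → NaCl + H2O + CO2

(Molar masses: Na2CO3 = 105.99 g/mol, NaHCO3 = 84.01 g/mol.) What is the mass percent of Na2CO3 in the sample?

n(HCl) = 0.02950 × 0.6094 = 0.01798 mol
Let x = n(Na2CO3), y = n(NaHCO3).
Titrant: 2x + 1y = 0.01798;  mass: 105.99x + 84.01y = 1.034
Solving, x = 7.678 × 10^-3 mol, y = 2.621 × 10^-3 mol
mass of Na2CO3 = 7.678 × 10^-3 × 105.99 = 0.8138 g
% Na2CO3 = 0.8138 / 1.034 × 100 = 78.70 %

78.70 %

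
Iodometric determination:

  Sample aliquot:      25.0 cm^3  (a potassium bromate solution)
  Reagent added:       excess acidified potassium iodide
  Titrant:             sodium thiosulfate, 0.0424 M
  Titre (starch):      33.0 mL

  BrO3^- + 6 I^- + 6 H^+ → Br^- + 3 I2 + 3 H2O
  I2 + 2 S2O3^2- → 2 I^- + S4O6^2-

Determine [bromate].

n(S2O3^2-) = 0.0330 × 0.0424 = 1.40 × 10^-3 mol
n(I2) = n(S2O3^2-)/2 = 7.00 × 10^-4 mol
From the 1:3 ratio, n(BrO3^-) in the aliquot = 1/3 × 7.00 × 10^-4 = 2.33 × 10^-4 mol
[BrO3^-] = 2.33 × 10^-4 / 0.0250 = 0.00933 mol/L

0.00933 M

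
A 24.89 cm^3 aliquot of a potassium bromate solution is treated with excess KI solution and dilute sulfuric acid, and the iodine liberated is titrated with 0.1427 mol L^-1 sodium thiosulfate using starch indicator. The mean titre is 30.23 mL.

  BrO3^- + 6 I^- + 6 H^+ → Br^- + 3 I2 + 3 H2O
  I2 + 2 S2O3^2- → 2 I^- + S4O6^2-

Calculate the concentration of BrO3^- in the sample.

n(S2O3^2-) = 0.03023 × 0.1427 = 4.314 × 10^-3 mol
n(I2) = n(S2O3^2-)/2 = 2.157 × 10^-3 mol
From the 1:3 ratio, n(BrO3^-) in the aliquot = 1/3 × 2.157 × 10^-3 = 7.190 × 10^-4 mol
[BrO3^-] = 7.190 × 10^-4 / 0.02489 = 0.02889 mol/L

0.02889 mol/L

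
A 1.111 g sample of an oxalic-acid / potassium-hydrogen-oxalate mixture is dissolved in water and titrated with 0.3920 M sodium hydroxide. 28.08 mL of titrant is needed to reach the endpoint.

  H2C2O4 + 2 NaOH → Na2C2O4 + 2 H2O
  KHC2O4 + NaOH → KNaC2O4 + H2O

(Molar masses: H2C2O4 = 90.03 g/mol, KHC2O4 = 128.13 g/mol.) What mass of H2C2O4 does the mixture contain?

n(NaOH) = 0.02808 × 0.3920 = 0.01101 mol
Let x = n(H2C2O4), y = n(KHC2O4).
Titrant: 2x + 1y = 0.01101;  mass: 90.03x + 128.13y = 1.111
Solving, x = 1.801 × 10^-3 mol, y = 7.405 × 10^-3 mol
mass of H2C2O4 = 1.801 × 10^-3 × 90.03 = 0.1621 g

0.1621 g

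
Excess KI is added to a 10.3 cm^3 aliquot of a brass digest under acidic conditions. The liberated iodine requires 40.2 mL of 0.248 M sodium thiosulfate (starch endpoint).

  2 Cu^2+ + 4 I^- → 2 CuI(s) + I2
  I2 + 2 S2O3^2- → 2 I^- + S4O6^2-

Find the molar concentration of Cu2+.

0.968 M

n(S2O3^2-) = 0.0402 × 0.248 = 9.97 × 10^-3 mol
n(I2) = n(S2O3^2-)/2 = 4.98 × 10^-3 mol
From the 2:1 ratio, n(Cu2+) in the aliquot = 2/1 × 4.98 × 10^-3 = 9.97 × 10^-3 mol
[Cu2+] = 9.97 × 10^-3 / 0.0103 = 0.968 mol/L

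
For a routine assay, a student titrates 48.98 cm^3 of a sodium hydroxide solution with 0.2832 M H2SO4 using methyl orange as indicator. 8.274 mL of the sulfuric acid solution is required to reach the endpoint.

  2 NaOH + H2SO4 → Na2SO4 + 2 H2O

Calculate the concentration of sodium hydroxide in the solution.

0.09568 M

n(H2SO4) = 0.008274 L × 0.2832 mol/L = 2.343 × 10^-3 mol
From the 2:1 mole ratio, n(NaOH) = 2/1 × 2.343 × 10^-3 = 4.686 × 10^-3 mol
[NaOH] = 4.686 × 10^-3 mol / 0.04898 L = 0.09568 mol/L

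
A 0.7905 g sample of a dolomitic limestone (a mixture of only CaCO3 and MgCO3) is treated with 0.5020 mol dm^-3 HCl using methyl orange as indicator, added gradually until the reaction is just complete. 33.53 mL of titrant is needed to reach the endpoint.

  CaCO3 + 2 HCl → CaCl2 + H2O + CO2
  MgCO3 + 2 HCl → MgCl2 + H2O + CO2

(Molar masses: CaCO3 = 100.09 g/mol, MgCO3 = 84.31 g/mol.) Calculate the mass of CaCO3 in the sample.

0.5134 g

n(HCl) = 0.03353 × 0.5020 = 0.01683 mol
Let x = n(CaCO3), y = n(MgCO3).
Titrant: 2x + 2y = 0.01683;  mass: 100.09x + 84.31y = 0.7905
Solving, x = 5.130 × 10^-3 mol, y = 3.286 × 10^-3 mol
mass of CaCO3 = 5.130 × 10^-3 × 100.09 = 0.5134 g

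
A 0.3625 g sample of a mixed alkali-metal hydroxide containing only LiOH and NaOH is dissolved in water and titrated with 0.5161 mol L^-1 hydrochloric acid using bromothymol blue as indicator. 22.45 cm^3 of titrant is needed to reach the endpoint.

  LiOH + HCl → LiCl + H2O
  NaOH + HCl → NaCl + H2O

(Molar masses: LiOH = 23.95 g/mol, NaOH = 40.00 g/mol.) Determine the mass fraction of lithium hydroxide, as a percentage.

41.56 %

n(HCl) = 0.02245 × 0.5161 = 0.01159 mol
Let x = n(LiOH), y = n(NaOH).
Titrant: 1x + 1y = 0.01159;  mass: 23.95x + 40.00y = 0.3625
Solving, x = 6.290 × 10^-3 mol, y = 5.296 × 10^-3 mol
mass of LiOH = 6.290 × 10^-3 × 23.95 = 0.1507 g
% LiOH = 0.1507 / 0.3625 × 100 = 41.56 %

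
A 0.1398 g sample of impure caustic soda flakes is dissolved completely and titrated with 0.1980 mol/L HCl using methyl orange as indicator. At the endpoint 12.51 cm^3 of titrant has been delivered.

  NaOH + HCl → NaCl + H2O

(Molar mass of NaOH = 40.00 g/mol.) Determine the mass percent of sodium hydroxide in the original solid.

n(HCl) = 0.01251 L × 0.1980 mol/L = 2.477 × 10^-3 mol
n(NaOH) = 2.477 × 10^-3 mol (1:1 ratio)
mass of NaOH = 2.477 × 10^-3 × 40.00 g/mol = 0.09908 g
% NaOH = 0.09908 / 0.1398 × 100 = 70.87 %

70.87 %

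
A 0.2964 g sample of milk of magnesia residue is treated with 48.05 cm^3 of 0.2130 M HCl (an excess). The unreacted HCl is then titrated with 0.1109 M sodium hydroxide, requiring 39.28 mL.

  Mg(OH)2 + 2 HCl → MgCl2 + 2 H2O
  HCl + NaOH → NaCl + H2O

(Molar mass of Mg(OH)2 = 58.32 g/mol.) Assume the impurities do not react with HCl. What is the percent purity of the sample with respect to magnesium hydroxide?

57.83 %

n(HCl) added = 0.04805 × 0.2130 = 0.01023 mol
n(NaOH) used in back-titration = 0.03928 × 0.1109 = 4.356 × 10^-3 mol
n(HCl) left over = 4.356 × 10^-3 mol (1:1 ratio)
n(HCl) consumed by analyte = 0.01023 − 4.356 × 10^-3 = 5.878 × 10^-3 mol
From the 1:2 ratio, n(Mg(OH)2) = 1/2 × 5.878 × 10^-3 = 2.939 × 10^-3 mol
mass of Mg(OH)2 = 2.939 × 10^-3 × 58.32 = 0.1714 g
% Mg(OH)2 = 0.1714 / 0.2964 × 100 = 57.83 %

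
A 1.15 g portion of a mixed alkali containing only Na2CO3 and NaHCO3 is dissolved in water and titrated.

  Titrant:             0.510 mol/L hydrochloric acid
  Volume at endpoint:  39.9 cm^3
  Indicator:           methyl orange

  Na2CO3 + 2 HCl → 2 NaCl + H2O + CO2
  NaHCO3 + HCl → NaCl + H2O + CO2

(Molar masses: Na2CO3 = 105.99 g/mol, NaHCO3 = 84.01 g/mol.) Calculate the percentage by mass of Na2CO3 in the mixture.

83.1 %

n(HCl) = 0.0399 × 0.510 = 0.0203 mol
Let x = n(Na2CO3), y = n(NaHCO3).
Titrant: 2x + 1y = 0.0203;  mass: 105.99x + 84.01y = 1.15
Solving, x = 9.02 × 10^-3 mol, y = 2.31 × 10^-3 mol
mass of Na2CO3 = 9.02 × 10^-3 × 105.99 = 0.956 g
% Na2CO3 = 0.956 / 1.15 × 100 = 83.1 %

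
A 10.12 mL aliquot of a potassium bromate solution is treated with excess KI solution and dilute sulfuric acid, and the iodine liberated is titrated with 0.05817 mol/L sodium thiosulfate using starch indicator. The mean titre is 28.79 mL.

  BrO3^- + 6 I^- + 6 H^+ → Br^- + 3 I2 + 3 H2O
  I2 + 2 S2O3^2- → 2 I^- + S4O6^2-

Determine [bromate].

0.02758 mol/L

n(S2O3^2-) = 0.02879 × 0.05817 = 1.675 × 10^-3 mol
n(I2) = n(S2O3^2-)/2 = 8.374 × 10^-4 mol
From the 1:3 ratio, n(BrO3^-) in the aliquot = 1/3 × 8.374 × 10^-4 = 2.791 × 10^-4 mol
[BrO3^-] = 2.791 × 10^-4 / 0.01012 = 0.02758 mol/L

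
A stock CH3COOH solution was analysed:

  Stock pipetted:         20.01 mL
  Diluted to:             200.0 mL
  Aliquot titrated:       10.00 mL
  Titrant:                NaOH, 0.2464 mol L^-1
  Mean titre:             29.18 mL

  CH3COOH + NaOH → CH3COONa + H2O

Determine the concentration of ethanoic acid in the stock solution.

n(NaOH) = 0.02918 × 0.2464 = 7.190 × 10^-3 mol
n(CH3COOH) in the aliquot = 7.190 × 10^-3 mol (1:1 ratio)
[CH3COOH]_dilute = 7.190 × 10^-3 / 0.01000 = 0.7190 mol/L
Dilution factor = 200.0 / 20.01 = 9.995
[CH3COOH]_stock = 0.7190 × 9.995 = 7.186 mol/L

7.186 mol/L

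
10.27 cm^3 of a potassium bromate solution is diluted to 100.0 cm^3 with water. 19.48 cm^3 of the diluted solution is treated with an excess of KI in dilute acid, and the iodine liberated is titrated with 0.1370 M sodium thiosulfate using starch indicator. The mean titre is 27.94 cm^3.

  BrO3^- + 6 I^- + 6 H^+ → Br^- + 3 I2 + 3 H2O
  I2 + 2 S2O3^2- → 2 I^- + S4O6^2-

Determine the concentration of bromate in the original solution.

n(S2O3^2-) = 0.02794 × 0.1370 = 3.828 × 10^-3 mol
n(I2) = n(S2O3^2-)/2 = 1.914 × 10^-3 mol
From the 1:3 ratio, n(BrO3^-) in the aliquot = 1/3 × 1.914 × 10^-3 = 6.380 × 10^-4 mol
[BrO3^-]_dilute = 6.380 × 10^-4 / 0.01948 = 0.03275 mol/L
[BrO3^-]_original = 0.03275 × 100.0/10.27 = 0.3189 mol/L

0.3189 M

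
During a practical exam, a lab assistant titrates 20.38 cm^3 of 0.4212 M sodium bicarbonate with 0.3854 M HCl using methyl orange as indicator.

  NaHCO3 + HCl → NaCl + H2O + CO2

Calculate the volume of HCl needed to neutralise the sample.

n(NaHCO3) = 0.02038 L × 0.4212 mol/L = 8.584 × 10^-3 mol
n(HCl) = 8.584 × 10^-3 mol (1:1 stoichiometry)
V(HCl) = 8.584 × 10^-3 mol / 0.3854 mol/L = 0.02227 L = 22.27 mL

22.27 mL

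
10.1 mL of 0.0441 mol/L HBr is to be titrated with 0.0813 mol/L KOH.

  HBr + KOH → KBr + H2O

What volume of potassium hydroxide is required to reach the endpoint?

5.48 mL

n(HBr) = 0.0101 L × 0.0441 mol/L = 4.45 × 10^-4 mol
n(KOH) = 4.45 × 10^-4 mol (1:1 stoichiometry)
V(KOH) = 4.45 × 10^-4 mol / 0.0813 mol/L = 0.00548 L = 5.48 mL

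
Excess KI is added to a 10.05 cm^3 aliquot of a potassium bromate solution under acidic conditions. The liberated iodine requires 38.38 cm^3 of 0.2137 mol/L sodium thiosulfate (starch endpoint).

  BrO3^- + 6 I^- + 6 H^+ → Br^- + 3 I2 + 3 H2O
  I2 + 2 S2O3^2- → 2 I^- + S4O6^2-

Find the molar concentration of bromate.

0.1360 mol/L

n(S2O3^2-) = 0.03838 × 0.2137 = 8.202 × 10^-3 mol
n(I2) = n(S2O3^2-)/2 = 4.101 × 10^-3 mol
From the 1:3 ratio, n(BrO3^-) in the aliquot = 1/3 × 4.101 × 10^-3 = 1.367 × 10^-3 mol
[BrO3^-] = 1.367 × 10^-3 / 0.01005 = 0.1360 mol/L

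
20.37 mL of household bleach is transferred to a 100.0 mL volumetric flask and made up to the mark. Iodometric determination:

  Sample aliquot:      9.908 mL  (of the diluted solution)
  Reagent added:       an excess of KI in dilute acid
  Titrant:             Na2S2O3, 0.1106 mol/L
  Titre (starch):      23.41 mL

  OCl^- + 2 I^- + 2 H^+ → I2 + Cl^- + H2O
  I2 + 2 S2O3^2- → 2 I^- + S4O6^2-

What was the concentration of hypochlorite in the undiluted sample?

n(S2O3^2-) = 0.02341 × 0.1106 = 2.589 × 10^-3 mol
n(I2) = n(S2O3^2-)/2 = 1.295 × 10^-3 mol
n(OCl^-) in the aliquot = 1.295 × 10^-3 mol (1:1 ratio)
[OCl^-]_dilute = 1.295 × 10^-3 / 0.009908 = 0.1307 mol/L
[OCl^-]_original = 0.1307 × 100.0/20.37 = 0.6414 mol/L

0.6414 mol/L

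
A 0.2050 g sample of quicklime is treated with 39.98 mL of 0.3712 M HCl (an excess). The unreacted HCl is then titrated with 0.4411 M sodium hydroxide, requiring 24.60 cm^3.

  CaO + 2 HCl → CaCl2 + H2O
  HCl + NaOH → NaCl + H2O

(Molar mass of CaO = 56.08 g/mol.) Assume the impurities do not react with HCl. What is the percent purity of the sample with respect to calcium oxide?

54.57 %

n(HCl) added = 0.03998 × 0.3712 = 0.01484 mol
n(NaOH) used in back-titration = 0.02460 × 0.4411 = 0.01085 mol
n(HCl) left over = 0.01085 mol (1:1 ratio)
n(HCl) consumed by analyte = 0.01484 − 0.01085 = 3.990 × 10^-3 mol
From the 1:2 ratio, n(CaO) = 1/2 × 3.990 × 10^-3 = 1.995 × 10^-3 mol
mass of CaO = 1.995 × 10^-3 × 56.08 = 0.1119 g
% CaO = 0.1119 / 0.2050 × 100 = 54.57 %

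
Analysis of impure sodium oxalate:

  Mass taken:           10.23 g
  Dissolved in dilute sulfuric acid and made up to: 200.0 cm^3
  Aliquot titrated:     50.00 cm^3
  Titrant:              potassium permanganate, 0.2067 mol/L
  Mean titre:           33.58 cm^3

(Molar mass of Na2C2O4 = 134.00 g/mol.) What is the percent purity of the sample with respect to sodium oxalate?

90.92 %

2 MnO4^- + 5 C2O4^2- + 16 H^+ → 2 Mn^2+ + 10 CO2 + 8 H2O
n(KMnO4) per titration = 0.03358 × 0.2067 = 6.941 × 10^-3 mol
From the 5:2 ratio, n(Na2C2O4) in each aliquot = 5/2 × 6.941 × 10^-3 = 0.01735 mol
n(Na2C2O4) in the whole flask = 0.01735 × 200.0/50.00 = 0.06941 mol
mass of Na2C2O4 = 0.06941 × 134.00 = 9.301 g
% Na2C2O4 = 9.301 / 10.23 × 100 = 90.92 %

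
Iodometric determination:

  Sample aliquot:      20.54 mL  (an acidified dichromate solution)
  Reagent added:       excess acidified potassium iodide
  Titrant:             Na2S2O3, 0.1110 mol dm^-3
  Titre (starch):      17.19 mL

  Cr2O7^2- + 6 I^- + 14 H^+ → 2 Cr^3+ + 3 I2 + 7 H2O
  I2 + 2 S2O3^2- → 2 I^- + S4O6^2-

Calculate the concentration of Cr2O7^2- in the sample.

0.01548 mol/L

n(S2O3^2-) = 0.01719 × 0.1110 = 1.908 × 10^-3 mol
n(I2) = n(S2O3^2-)/2 = 9.540 × 10^-4 mol
From the 1:3 ratio, n(Cr2O7^2-) in the aliquot = 1/3 × 9.540 × 10^-4 = 3.180 × 10^-4 mol
[Cr2O7^2-] = 3.180 × 10^-4 / 0.02054 = 0.01548 mol/L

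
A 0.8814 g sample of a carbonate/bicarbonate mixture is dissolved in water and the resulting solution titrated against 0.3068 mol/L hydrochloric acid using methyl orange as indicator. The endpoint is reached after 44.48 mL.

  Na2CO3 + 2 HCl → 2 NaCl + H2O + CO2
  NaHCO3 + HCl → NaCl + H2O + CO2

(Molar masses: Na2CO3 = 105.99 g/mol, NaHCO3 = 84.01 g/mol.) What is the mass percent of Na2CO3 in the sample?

n(HCl) = 0.04448 × 0.3068 = 0.01365 mol
Let x = n(Na2CO3), y = n(NaHCO3).
Titrant: 2x + 1y = 0.01365;  mass: 105.99x + 84.01y = 0.8814
Solving, x = 4.273 × 10^-3 mol, y = 5.101 × 10^-3 mol
mass of Na2CO3 = 4.273 × 10^-3 × 105.99 = 0.4529 g
% Na2CO3 = 0.4529 / 0.8814 × 100 = 51.38 %

51.38 %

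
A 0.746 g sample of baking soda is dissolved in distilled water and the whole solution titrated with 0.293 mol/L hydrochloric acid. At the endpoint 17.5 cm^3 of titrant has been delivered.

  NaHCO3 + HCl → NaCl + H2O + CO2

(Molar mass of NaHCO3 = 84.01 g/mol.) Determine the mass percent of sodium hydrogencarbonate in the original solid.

n(HCl) = 0.0175 L × 0.293 mol/L = 5.13 × 10^-3 mol
n(NaHCO3) = 5.13 × 10^-3 mol (1:1 ratio)
mass of NaHCO3 = 5.13 × 10^-3 × 84.01 g/mol = 0.431 g
% NaHCO3 = 0.431 / 0.746 × 100 = 57.7 %

57.7 %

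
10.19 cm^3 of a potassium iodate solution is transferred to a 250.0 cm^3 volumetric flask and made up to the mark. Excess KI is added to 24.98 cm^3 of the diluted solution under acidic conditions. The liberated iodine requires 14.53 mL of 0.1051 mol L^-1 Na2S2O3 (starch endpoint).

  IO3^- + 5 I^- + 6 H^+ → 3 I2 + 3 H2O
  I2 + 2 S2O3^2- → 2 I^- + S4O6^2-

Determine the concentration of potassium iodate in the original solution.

0.2500 mol/L

n(S2O3^2-) = 0.01453 × 0.1051 = 1.527 × 10^-3 mol
n(I2) = n(S2O3^2-)/2 = 7.636 × 10^-4 mol
From the 1:3 ratio, n(IO3^-) in the aliquot = 1/3 × 7.636 × 10^-4 = 2.545 × 10^-4 mol
[IO3^-]_dilute = 2.545 × 10^-4 / 0.02498 = 0.01019 mol/L
[IO3^-]_original = 0.01019 × 250.0/10.19 = 0.2500 mol/L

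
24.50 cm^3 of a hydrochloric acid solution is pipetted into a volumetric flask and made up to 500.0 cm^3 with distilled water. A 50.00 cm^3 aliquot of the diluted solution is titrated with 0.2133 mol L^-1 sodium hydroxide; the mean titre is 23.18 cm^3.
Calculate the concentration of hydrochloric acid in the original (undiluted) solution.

HCl + NaOH → NaCl + H2O
n(NaOH) = 0.02318 × 0.2133 = 4.944 × 10^-3 mol
n(HCl) in the aliquot = 4.944 × 10^-3 mol (1:1 ratio)
[HCl]_dilute = 4.944 × 10^-3 / 0.05000 = 0.09889 mol/L
Dilution factor = 500.0 / 24.50 = 20.41
[HCl]_stock = 0.09889 × 20.41 = 2.018 mol/L

2.018 mol/L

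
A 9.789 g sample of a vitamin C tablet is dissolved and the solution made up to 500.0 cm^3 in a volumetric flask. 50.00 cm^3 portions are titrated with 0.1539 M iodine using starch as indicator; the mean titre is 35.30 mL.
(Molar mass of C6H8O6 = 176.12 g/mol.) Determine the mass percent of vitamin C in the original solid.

97.74 %

C6H8O6 + I2 → C6H6O6 + 2 HI
n(I2) per titration = 0.03530 × 0.1539 = 5.433 × 10^-3 mol
n(C6H8O6) in each aliquot = 5.433 × 10^-3 mol (1:1 ratio)
n(C6H8O6) in the whole flask = 5.433 × 10^-3 × 500.0/50.00 = 0.05433 mol
mass of C6H8O6 = 0.05433 × 176.12 = 9.568 g
% C6H8O6 = 9.568 / 9.789 × 100 = 97.74 %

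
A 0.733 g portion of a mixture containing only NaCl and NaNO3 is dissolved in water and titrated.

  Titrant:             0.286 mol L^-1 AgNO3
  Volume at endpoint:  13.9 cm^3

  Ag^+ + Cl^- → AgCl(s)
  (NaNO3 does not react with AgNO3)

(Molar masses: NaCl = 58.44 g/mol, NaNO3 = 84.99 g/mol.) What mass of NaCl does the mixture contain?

0.232 g

n(AgNO3) = 0.0139 × 0.286 = 3.98 × 10^-3 mol
Let x = n(NaCl), y = n(NaNO3).
Titrant: 1x = 3.98 × 10^-3;  mass: 58.44x + 84.99y = 0.733
Solving, x = 3.98 × 10^-3 mol, y = 5.89 × 10^-3 mol
mass of NaCl = 3.98 × 10^-3 × 58.44 = 0.232 g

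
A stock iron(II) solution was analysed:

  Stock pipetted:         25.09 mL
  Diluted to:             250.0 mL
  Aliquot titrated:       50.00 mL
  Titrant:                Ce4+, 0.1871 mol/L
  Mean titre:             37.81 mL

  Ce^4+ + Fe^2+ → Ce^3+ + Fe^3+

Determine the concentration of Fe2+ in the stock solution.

1.410 mol/L

n(Ce4+) = 0.03781 × 0.1871 = 7.074 × 10^-3 mol
n(Fe2+) in the aliquot = 7.074 × 10^-3 mol (1:1 ratio)
[Fe2+]_dilute = 7.074 × 10^-3 / 0.05000 = 0.1415 mol/L
Dilution factor = 250.0 / 25.09 = 9.964
[Fe2+]_stock = 0.1415 × 9.964 = 1.410 mol/L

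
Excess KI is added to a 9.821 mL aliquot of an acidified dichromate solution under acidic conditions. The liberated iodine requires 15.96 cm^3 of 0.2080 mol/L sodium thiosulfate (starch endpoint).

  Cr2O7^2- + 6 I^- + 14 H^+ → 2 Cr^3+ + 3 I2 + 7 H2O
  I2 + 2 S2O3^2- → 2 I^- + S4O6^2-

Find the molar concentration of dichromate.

n(S2O3^2-) = 0.01596 × 0.2080 = 3.320 × 10^-3 mol
n(I2) = n(S2O3^2-)/2 = 1.660 × 10^-3 mol
From the 1:3 ratio, n(Cr2O7^2-) in the aliquot = 1/3 × 1.660 × 10^-3 = 5.533 × 10^-4 mol
[Cr2O7^2-] = 5.533 × 10^-4 / 0.009821 = 0.05634 mol/L

0.05634 mol/L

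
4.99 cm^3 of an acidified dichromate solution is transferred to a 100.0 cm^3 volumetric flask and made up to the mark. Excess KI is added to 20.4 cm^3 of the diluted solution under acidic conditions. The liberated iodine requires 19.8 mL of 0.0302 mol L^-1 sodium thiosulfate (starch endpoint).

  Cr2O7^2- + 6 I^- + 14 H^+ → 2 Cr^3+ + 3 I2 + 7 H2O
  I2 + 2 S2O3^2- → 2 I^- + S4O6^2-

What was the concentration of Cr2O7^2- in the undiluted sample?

0.0979 mol/L

n(S2O3^2-) = 0.0198 × 0.0302 = 5.98 × 10^-4 mol
n(I2) = n(S2O3^2-)/2 = 2.99 × 10^-4 mol
From the 1:3 ratio, n(Cr2O7^2-) in the aliquot = 1/3 × 2.99 × 10^-4 = 9.97 × 10^-5 mol
[Cr2O7^2-]_dilute = 9.97 × 10^-5 / 0.0204 = 0.00489 mol/L
[Cr2O7^2-]_original = 0.00489 × 100.0/4.99 = 0.0979 mol/L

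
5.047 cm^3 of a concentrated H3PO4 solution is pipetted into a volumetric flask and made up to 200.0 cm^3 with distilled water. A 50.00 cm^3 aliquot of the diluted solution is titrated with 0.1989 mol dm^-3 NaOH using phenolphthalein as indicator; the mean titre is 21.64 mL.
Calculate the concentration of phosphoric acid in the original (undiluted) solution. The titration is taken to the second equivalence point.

H3PO4 + 2 NaOH → Na2HPO4 + 2 H2O
n(NaOH) = 0.02164 × 0.1989 = 4.304 × 10^-3 mol
From the 1:2 ratio, n(H3PO4) in the aliquot = 1/2 × 4.304 × 10^-3 = 2.152 × 10^-3 mol
[H3PO4]_dilute = 2.152 × 10^-3 / 0.05000 = 0.04304 mol/L
Dilution factor = 200.0 / 5.047 = 39.63
[H3PO4]_stock = 0.04304 × 39.63 = 1.706 mol/L

1.706 mol/L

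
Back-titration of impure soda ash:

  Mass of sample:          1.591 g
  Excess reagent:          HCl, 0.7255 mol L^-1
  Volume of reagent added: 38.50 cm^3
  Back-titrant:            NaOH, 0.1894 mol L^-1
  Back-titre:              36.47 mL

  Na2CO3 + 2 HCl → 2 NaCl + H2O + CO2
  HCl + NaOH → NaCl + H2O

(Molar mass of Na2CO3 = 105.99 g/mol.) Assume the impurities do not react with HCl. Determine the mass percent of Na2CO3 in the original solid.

70.03 %

n(HCl) added = 0.03850 × 0.7255 = 0.02793 mol
n(NaOH) used in back-titration = 0.03647 × 0.1894 = 6.907 × 10^-3 mol
n(HCl) left over = 6.907 × 10^-3 mol (1:1 ratio)
n(HCl) consumed by analyte = 0.02793 − 6.907 × 10^-3 = 0.02102 mol
From the 1:2 ratio, n(Na2CO3) = 1/2 × 0.02102 = 0.01051 mol
mass of Na2CO3 = 0.01051 × 105.99 = 1.114 g
% Na2CO3 = 1.114 / 1.591 × 100 = 70.03 %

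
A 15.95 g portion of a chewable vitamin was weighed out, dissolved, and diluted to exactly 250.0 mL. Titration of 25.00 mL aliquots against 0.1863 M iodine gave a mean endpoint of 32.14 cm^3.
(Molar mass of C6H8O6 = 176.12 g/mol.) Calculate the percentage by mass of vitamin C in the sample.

C6H8O6 + I2 → C6H6O6 + 2 HI
n(I2) per titration = 0.03214 × 0.1863 = 5.988 × 10^-3 mol
n(C6H8O6) in each aliquot = 5.988 × 10^-3 mol (1:1 ratio)
n(C6H8O6) in the whole flask = 5.988 × 10^-3 × 250.0/25.00 = 0.05988 mol
mass of C6H8O6 = 0.05988 × 176.12 = 10.55 g
% C6H8O6 = 10.55 / 15.95 × 100 = 66.12 %

66.12 %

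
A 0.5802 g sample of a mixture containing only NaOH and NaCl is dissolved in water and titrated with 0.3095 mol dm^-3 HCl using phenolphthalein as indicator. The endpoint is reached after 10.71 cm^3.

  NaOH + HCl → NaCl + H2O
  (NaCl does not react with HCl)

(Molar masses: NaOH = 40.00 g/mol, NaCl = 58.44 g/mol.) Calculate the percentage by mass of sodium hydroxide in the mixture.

22.85 %

n(HCl) = 0.01071 × 0.3095 = 3.315 × 10^-3 mol
Let x = n(NaOH), y = n(NaCl).
Titrant: 1x = 3.315 × 10^-3;  mass: 40.00x + 58.44y = 0.5802
Solving, x = 3.315 × 10^-3 mol, y = 7.659 × 10^-3 mol
mass of NaOH = 3.315 × 10^-3 × 40.00 = 0.1326 g
% NaOH = 0.1326 / 0.5802 × 100 = 22.85 %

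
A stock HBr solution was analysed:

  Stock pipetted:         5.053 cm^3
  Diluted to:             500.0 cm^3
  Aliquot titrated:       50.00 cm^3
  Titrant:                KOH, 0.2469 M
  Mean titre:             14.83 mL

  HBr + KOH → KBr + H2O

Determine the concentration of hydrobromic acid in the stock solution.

7.246 M

n(KOH) = 0.01483 × 0.2469 = 3.662 × 10^-3 mol
n(HBr) in the aliquot = 3.662 × 10^-3 mol (1:1 ratio)
[HBr]_dilute = 3.662 × 10^-3 / 0.05000 = 0.07323 mol/L
Dilution factor = 500.0 / 5.053 = 98.95
[HBr]_stock = 0.07323 × 98.95 = 7.246 mol/L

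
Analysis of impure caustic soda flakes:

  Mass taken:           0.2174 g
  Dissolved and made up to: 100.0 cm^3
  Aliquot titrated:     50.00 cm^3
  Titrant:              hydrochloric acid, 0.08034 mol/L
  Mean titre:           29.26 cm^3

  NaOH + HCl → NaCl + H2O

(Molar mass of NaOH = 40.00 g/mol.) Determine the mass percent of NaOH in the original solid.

86.50 %

n(HCl) per titration = 0.02926 × 0.08034 = 2.351 × 10^-3 mol
n(NaOH) in each aliquot = 2.351 × 10^-3 mol (1:1 ratio)
n(NaOH) in the whole flask = 2.351 × 10^-3 × 100.0/50.00 = 4.701 × 10^-3 mol
mass of NaOH = 4.701 × 10^-3 × 40.00 = 0.1881 g
% NaOH = 0.1881 / 0.2174 × 100 = 86.50 %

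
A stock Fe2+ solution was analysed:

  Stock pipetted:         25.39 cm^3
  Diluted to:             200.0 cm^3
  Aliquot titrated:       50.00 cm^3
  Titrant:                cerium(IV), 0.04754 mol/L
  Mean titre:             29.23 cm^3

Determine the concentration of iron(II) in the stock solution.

0.2189 mol/L

Ce^4+ + Fe^2+ → Ce^3+ + Fe^3+
n(Ce4+) = 0.02923 × 0.04754 = 1.390 × 10^-3 mol
n(Fe2+) in the aliquot = 1.390 × 10^-3 mol (1:1 ratio)
[Fe2+]_dilute = 1.390 × 10^-3 / 0.05000 = 0.02779 mol/L
Dilution factor = 200.0 / 25.39 = 7.877
[Fe2+]_stock = 0.02779 × 7.877 = 0.2189 mol/L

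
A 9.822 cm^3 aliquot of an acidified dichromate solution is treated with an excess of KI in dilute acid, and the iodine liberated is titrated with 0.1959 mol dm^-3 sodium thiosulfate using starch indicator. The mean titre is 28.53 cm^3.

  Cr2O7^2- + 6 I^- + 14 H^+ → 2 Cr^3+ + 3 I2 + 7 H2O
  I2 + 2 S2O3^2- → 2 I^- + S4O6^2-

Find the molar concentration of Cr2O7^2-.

0.09484 mol/L

n(S2O3^2-) = 0.02853 × 0.1959 = 5.589 × 10^-3 mol
n(I2) = n(S2O3^2-)/2 = 2.795 × 10^-3 mol
From the 1:3 ratio, n(Cr2O7^2-) in the aliquot = 1/3 × 2.795 × 10^-3 = 9.315 × 10^-4 mol
[Cr2O7^2-] = 9.315 × 10^-4 / 0.009822 = 0.09484 mol/L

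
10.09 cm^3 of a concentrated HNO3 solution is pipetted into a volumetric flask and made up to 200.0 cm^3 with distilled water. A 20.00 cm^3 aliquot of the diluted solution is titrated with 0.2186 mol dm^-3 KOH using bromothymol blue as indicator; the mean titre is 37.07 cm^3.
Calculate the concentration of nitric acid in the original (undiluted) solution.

HNO3 + KOH → KNO3 + H2O
n(KOH) = 0.03707 × 0.2186 = 8.104 × 10^-3 mol
n(HNO3) in the aliquot = 8.104 × 10^-3 mol (1:1 ratio)
[HNO3]_dilute = 8.104 × 10^-3 / 0.02000 = 0.4052 mol/L
Dilution factor = 200.0 / 10.09 = 19.82
[HNO3]_stock = 0.4052 × 19.82 = 8.031 mol/L

8.031 mol/L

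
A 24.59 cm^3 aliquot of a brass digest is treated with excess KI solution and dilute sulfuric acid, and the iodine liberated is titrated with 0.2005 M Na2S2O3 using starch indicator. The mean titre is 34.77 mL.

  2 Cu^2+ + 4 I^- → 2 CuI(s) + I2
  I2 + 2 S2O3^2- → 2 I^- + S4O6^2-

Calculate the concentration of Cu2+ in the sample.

0.2835 M

n(S2O3^2-) = 0.03477 × 0.2005 = 6.971 × 10^-3 mol
n(I2) = n(S2O3^2-)/2 = 3.486 × 10^-3 mol
From the 2:1 ratio, n(Cu2+) in the aliquot = 2/1 × 3.486 × 10^-3 = 6.971 × 10^-3 mol
[Cu2+] = 6.971 × 10^-3 / 0.02459 = 0.2835 mol/L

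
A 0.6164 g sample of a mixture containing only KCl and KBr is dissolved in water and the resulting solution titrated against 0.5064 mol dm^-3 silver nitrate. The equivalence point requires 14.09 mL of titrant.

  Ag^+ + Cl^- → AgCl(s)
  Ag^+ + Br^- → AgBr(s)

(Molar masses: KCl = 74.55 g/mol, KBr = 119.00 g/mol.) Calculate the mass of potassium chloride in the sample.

0.3903 g

n(AgNO3) = 0.01409 × 0.5064 = 7.135 × 10^-3 mol
Let x = n(KCl), y = n(KBr).
Titrant: 1x + 1y = 7.135 × 10^-3;  mass: 74.55x + 119.00y = 0.6164
Solving, x = 5.235 × 10^-3 mol, y = 1.900 × 10^-3 mol
mass of KCl = 5.235 × 10^-3 × 74.55 = 0.3903 g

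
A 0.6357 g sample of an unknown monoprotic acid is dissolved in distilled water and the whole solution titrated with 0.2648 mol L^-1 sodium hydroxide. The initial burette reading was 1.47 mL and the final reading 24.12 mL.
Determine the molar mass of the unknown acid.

n(NaOH) = 0.02265 L × 0.2648 mol/L = 5.998 × 10^-3 mol
n(HA) = 5.998 × 10^-3 mol (1:1 ratio)
M = m / n = 0.6357 g / 5.998 × 10^-3 mol = 106.0 g/mol

106.0 g/mol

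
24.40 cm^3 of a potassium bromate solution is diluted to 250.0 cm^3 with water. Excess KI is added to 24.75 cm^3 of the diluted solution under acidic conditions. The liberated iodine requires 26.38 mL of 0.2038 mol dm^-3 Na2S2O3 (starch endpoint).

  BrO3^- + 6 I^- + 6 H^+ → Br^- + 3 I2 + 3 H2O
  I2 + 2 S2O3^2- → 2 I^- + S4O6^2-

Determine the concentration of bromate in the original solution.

0.3709 mol/L

n(S2O3^2-) = 0.02638 × 0.2038 = 5.376 × 10^-3 mol
n(I2) = n(S2O3^2-)/2 = 2.688 × 10^-3 mol
From the 1:3 ratio, n(BrO3^-) in the aliquot = 1/3 × 2.688 × 10^-3 = 8.960 × 10^-4 mol
[BrO3^-]_dilute = 8.960 × 10^-4 / 0.02475 = 0.03620 mol/L
[BrO3^-]_original = 0.03620 × 250.0/24.40 = 0.3709 mol/L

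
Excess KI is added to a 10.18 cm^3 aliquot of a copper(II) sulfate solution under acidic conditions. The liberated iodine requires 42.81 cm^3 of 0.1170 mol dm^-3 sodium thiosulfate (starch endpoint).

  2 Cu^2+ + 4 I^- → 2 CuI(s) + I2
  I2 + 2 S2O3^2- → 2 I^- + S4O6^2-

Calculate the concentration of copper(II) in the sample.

0.4920 mol/L

n(S2O3^2-) = 0.04281 × 0.1170 = 5.009 × 10^-3 mol
n(I2) = n(S2O3^2-)/2 = 2.504 × 10^-3 mol
From the 2:1 ratio, n(Cu2+) in the aliquot = 2/1 × 2.504 × 10^-3 = 5.009 × 10^-3 mol
[Cu2+] = 5.009 × 10^-3 / 0.01018 = 0.4920 mol/L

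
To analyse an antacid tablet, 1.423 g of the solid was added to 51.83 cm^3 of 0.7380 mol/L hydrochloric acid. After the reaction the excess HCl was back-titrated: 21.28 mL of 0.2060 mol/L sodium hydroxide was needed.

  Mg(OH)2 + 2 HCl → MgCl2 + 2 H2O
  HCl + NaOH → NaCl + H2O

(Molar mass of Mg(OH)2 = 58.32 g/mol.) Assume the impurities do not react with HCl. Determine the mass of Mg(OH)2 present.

0.9876 g

n(HCl) added = 0.05183 × 0.7380 = 0.03825 mol
n(NaOH) used in back-titration = 0.02128 × 0.2060 = 4.384 × 10^-3 mol
n(HCl) left over = 4.384 × 10^-3 mol (1:1 ratio)
n(HCl) consumed by analyte = 0.03825 − 4.384 × 10^-3 = 0.03387 mol
From the 1:2 ratio, n(Mg(OH)2) = 1/2 × 0.03387 = 0.01693 mol
mass of Mg(OH)2 = 0.01693 × 58.32 = 0.9876 g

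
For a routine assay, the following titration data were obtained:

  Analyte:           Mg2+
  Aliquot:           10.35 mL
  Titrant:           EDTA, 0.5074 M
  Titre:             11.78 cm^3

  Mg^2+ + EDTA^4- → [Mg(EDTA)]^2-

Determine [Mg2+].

n(EDTA) = 0.01178 L × 0.5074 mol/L = 5.977 × 10^-3 mol
n(Mg2+) = 5.977 × 10^-3 mol (1:1 mole ratio)
[Mg2+] = 5.977 × 10^-3 mol / 0.01035 L = 0.5775 mol/L

0.5775 M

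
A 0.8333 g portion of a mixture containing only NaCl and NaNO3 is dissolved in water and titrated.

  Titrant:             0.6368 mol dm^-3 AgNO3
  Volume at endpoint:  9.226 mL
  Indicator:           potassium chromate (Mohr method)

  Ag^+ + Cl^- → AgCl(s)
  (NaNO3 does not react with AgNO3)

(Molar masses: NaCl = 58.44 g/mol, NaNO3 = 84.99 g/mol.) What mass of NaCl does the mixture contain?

n(AgNO3) = 0.009226 × 0.6368 = 5.875 × 10^-3 mol
Let x = n(NaCl), y = n(NaNO3).
Titrant: 1x = 5.875 × 10^-3;  mass: 58.44x + 84.99y = 0.8333
Solving, x = 5.875 × 10^-3 mol, y = 5.765 × 10^-3 mol
mass of NaCl = 5.875 × 10^-3 × 58.44 = 0.3433 g

0.3433 g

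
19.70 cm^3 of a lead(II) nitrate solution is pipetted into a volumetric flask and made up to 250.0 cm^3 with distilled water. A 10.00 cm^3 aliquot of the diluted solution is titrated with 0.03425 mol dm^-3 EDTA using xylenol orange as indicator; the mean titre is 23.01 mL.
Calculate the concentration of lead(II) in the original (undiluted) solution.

Pb^2+ + EDTA^4- → [Pb(EDTA)]^2-
n(EDTA) = 0.02301 × 0.03425 = 7.881 × 10^-4 mol
n(Pb2+) in the aliquot = 7.881 × 10^-4 mol (1:1 ratio)
[Pb2+]_dilute = 7.881 × 10^-4 / 0.01000 = 0.07881 mol/L
Dilution factor = 250.0 / 19.70 = 12.69
[Pb2+]_stock = 0.07881 × 12.69 = 1.000 mol/L

1.000 mol/L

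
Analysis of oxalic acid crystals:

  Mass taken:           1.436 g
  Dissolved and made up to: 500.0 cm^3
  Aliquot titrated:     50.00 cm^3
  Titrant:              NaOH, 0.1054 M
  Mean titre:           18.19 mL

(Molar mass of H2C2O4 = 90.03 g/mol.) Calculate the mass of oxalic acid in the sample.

H2C2O4 + 2 NaOH → Na2C2O4 + 2 H2O
n(NaOH) per titration = 0.01819 × 0.1054 = 1.917 × 10^-3 mol
From the 1:2 ratio, n(H2C2O4) in each aliquot = 1/2 × 1.917 × 10^-3 = 9.586 × 10^-4 mol
n(H2C2O4) in the whole flask = 9.586 × 10^-4 × 500.0/50.00 = 9.586 × 10^-3 mol
mass of H2C2O4 = 9.586 × 10^-3 × 90.03 = 0.8630 g

0.8630 g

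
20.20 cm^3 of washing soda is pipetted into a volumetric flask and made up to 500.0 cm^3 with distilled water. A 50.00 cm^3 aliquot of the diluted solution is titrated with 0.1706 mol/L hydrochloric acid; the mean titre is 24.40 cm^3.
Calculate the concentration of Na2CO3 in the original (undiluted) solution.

Na2CO3 + 2 HCl → 2 NaCl + H2O + CO2
n(HCl) = 0.02440 × 0.1706 = 4.163 × 10^-3 mol
From the 1:2 ratio, n(Na2CO3) in the aliquot = 1/2 × 4.163 × 10^-3 = 2.081 × 10^-3 mol
[Na2CO3]_dilute = 2.081 × 10^-3 / 0.05000 = 0.04163 mol/L
Dilution factor = 500.0 / 20.20 = 24.75
[Na2CO3]_stock = 0.04163 × 24.75 = 1.030 mol/L

1.030 mol/L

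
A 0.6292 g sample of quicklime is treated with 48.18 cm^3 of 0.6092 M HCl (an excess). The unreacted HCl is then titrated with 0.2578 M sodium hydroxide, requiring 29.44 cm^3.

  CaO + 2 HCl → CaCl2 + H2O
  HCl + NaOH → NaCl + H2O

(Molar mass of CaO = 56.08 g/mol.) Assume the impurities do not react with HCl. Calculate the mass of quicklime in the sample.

n(HCl) added = 0.04818 × 0.6092 = 0.02935 mol
n(NaOH) used in back-titration = 0.02944 × 0.2578 = 7.590 × 10^-3 mol
n(HCl) left over = 7.590 × 10^-3 mol (1:1 ratio)
n(HCl) consumed by analyte = 0.02935 − 7.590 × 10^-3 = 0.02176 mol
From the 1:2 ratio, n(CaO) = 1/2 × 0.02176 = 0.01088 mol
mass of CaO = 0.01088 × 56.08 = 0.6102 g

0.6102 g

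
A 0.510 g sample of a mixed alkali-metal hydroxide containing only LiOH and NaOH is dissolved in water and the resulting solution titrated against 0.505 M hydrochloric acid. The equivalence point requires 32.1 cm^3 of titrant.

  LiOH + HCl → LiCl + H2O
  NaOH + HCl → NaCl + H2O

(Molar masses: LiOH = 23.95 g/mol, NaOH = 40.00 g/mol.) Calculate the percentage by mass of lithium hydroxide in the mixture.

40.5 %

n(HCl) = 0.0321 × 0.505 = 0.0162 mol
Let x = n(LiOH), y = n(NaOH).
Titrant: 1x + 1y = 0.0162;  mass: 23.95x + 40.00y = 0.510
Solving, x = 8.62 × 10^-3 mol, y = 7.59 × 10^-3 mol
mass of LiOH = 8.62 × 10^-3 × 23.95 = 0.207 g
% LiOH = 0.207 / 0.510 × 100 = 40.5 %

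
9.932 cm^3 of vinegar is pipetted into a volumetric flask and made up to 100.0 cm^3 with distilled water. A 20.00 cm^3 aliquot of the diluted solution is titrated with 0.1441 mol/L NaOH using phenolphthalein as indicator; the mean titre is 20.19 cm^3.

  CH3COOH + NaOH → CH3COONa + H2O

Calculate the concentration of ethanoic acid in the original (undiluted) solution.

1.465 mol/L

n(NaOH) = 0.02019 × 0.1441 = 2.909 × 10^-3 mol
n(CH3COOH) in the aliquot = 2.909 × 10^-3 mol (1:1 ratio)
[CH3COOH]_dilute = 2.909 × 10^-3 / 0.02000 = 0.1455 mol/L
Dilution factor = 100.0 / 9.932 = 10.07
[CH3COOH]_stock = 0.1455 × 10.07 = 1.465 mol/L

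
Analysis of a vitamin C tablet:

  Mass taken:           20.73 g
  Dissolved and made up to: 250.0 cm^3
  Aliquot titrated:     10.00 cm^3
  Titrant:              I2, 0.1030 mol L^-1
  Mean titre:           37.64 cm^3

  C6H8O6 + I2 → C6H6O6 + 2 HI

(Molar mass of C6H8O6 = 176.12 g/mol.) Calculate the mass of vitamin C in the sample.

17.07 g

n(I2) per titration = 0.03764 × 0.1030 = 3.877 × 10^-3 mol
n(C6H8O6) in each aliquot = 3.877 × 10^-3 mol (1:1 ratio)
n(C6H8O6) in the whole flask = 3.877 × 10^-3 × 250.0/10.00 = 0.09692 mol
mass of C6H8O6 = 0.09692 × 176.12 = 17.07 g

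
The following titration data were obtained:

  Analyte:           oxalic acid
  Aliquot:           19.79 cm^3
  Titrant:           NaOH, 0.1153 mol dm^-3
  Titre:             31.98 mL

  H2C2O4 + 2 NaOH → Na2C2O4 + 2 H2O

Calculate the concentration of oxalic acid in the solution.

0.09316 mol/L

n(NaOH) = 0.03198 L × 0.1153 mol/L = 3.687 × 10^-3 mol
From the 1:2 mole ratio, n(H2C2O4) = 1/2 × 3.687 × 10^-3 = 1.844 × 10^-3 mol
[H2C2O4] = 1.844 × 10^-3 mol / 0.01979 L = 0.09316 mol/L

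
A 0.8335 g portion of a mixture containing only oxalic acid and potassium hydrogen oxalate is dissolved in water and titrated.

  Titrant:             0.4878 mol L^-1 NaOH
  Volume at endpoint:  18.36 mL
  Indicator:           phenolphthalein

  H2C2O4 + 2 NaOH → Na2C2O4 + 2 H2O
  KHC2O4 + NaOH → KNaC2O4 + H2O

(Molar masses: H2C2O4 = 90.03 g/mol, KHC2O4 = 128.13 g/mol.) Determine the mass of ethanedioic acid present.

n(NaOH) = 0.01836 × 0.4878 = 8.956 × 10^-3 mol
Let x = n(H2C2O4), y = n(KHC2O4).
Titrant: 2x + 1y = 8.956 × 10^-3;  mass: 90.03x + 128.13y = 0.8335
Solving, x = 1.889 × 10^-3 mol, y = 5.178 × 10^-3 mol
mass of H2C2O4 = 1.889 × 10^-3 × 90.03 = 0.1701 g

0.1701 g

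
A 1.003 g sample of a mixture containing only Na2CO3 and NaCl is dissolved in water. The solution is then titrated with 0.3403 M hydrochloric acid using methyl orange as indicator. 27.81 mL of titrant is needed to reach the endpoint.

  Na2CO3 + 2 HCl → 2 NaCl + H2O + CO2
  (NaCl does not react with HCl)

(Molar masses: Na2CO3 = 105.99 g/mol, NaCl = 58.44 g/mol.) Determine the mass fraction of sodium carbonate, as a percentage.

n(HCl) = 0.02781 × 0.3403 = 9.464 × 10^-3 mol
Let x = n(Na2CO3), y = n(NaCl).
Titrant: 2x = 9.464 × 10^-3;  mass: 105.99x + 58.44y = 1.003
Solving, x = 4.732 × 10^-3 mol, y = 8.581 × 10^-3 mol
mass of Na2CO3 = 4.732 × 10^-3 × 105.99 = 0.5015 g
% Na2CO3 = 0.5015 / 1.003 × 100 = 50.00 %

50.00 %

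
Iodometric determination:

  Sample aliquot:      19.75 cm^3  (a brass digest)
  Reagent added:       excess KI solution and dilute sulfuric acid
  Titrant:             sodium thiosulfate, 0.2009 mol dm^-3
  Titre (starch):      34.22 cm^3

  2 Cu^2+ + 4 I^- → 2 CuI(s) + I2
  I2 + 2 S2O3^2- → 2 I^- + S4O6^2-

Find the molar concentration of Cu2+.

0.3481 mol/L

n(S2O3^2-) = 0.03422 × 0.2009 = 6.875 × 10^-3 mol
n(I2) = n(S2O3^2-)/2 = 3.437 × 10^-3 mol
From the 2:1 ratio, n(Cu2+) in the aliquot = 2/1 × 3.437 × 10^-3 = 6.875 × 10^-3 mol
[Cu2+] = 6.875 × 10^-3 / 0.01975 = 0.3481 mol/L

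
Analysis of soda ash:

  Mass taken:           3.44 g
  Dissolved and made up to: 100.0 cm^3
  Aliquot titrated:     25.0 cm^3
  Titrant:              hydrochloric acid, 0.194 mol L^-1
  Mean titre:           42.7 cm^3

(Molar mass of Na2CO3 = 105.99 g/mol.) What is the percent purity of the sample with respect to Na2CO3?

Na2CO3 + 2 HCl → 2 NaCl + H2O + CO2
n(HCl) per titration = 0.0427 × 0.194 = 8.28 × 10^-3 mol
From the 1:2 ratio, n(Na2CO3) in each aliquot = 1/2 × 8.28 × 10^-3 = 4.14 × 10^-3 mol
n(Na2CO3) in the whole flask = 4.14 × 10^-3 × 100.0/25.0 = 0.0166 mol
mass of Na2CO3 = 0.0166 × 105.99 = 1.76 g
% Na2CO3 = 1.76 / 3.44 × 100 = 51.0 %

51.0 %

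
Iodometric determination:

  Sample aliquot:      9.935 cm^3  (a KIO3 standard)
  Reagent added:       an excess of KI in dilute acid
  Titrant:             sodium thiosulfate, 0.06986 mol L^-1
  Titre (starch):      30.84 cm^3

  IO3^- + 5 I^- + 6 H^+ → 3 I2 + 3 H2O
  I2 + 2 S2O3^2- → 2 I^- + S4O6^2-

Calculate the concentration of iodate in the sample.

n(S2O3^2-) = 0.03084 × 0.06986 = 2.154 × 10^-3 mol
n(I2) = n(S2O3^2-)/2 = 1.077 × 10^-3 mol
From the 1:3 ratio, n(IO3^-) in the aliquot = 1/3 × 1.077 × 10^-3 = 3.591 × 10^-4 mol
[IO3^-] = 3.591 × 10^-4 / 0.009935 = 0.03614 mol/L

0.03614 mol/L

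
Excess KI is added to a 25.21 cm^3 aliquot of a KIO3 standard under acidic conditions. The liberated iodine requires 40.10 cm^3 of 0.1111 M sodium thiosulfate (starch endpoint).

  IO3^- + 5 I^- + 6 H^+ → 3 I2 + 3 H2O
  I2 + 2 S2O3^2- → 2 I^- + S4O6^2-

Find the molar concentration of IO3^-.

0.02945 M

n(S2O3^2-) = 0.04010 × 0.1111 = 4.455 × 10^-3 mol
n(I2) = n(S2O3^2-)/2 = 2.228 × 10^-3 mol
From the 1:3 ratio, n(IO3^-) in the aliquot = 1/3 × 2.228 × 10^-3 = 7.425 × 10^-4 mol
[IO3^-] = 7.425 × 10^-4 / 0.02521 = 0.02945 mol/L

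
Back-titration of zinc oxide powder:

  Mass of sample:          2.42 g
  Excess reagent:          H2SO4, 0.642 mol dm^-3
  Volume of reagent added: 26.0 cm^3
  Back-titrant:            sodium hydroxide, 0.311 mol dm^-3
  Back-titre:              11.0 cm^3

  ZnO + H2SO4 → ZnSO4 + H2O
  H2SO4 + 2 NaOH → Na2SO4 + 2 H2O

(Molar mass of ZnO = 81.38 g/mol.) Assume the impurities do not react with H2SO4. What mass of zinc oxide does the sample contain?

n(H2SO4) added = 0.0260 × 0.642 = 0.0167 mol
n(NaOH) used in back-titration = 0.0110 × 0.311 = 3.42 × 10^-3 mol
From the 1:2 ratio, n(H2SO4) left over = 1/2 × 3.42 × 10^-3 = 1.71 × 10^-3 mol
n(H2SO4) consumed by analyte = 0.0167 − 1.71 × 10^-3 = 0.0150 mol
n(ZnO) = 0.0150 mol (1:1 ratio)
mass of ZnO = 0.0150 × 81.38 = 1.22 g

1.22 g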